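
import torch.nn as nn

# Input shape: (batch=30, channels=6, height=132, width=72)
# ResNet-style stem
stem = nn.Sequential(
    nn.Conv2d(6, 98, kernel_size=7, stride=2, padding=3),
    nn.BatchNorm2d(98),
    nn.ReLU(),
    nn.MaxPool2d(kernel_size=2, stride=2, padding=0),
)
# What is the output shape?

Input shape: (30, 6, 132, 72)
  -> after Conv2d 7x7 stride=2: (30, 98, 66, 36)
Output shape: (30, 98, 33, 18)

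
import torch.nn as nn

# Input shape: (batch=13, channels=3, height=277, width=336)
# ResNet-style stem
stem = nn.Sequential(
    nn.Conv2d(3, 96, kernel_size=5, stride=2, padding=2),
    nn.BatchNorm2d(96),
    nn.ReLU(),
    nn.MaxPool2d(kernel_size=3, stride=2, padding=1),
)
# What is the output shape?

Input shape: (13, 3, 277, 336)
  -> after Conv2d 5x5 stride=2: (13, 96, 139, 168)
Output shape: (13, 96, 70, 84)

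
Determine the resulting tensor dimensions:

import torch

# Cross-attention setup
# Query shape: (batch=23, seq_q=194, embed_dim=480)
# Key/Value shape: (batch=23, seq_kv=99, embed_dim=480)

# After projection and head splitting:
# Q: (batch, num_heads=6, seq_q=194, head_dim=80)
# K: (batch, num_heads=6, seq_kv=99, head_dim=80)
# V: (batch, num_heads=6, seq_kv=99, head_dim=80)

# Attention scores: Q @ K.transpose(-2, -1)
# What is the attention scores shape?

Input shape: (23, 194, 480)
Output shape: (23, 6, 194, 99)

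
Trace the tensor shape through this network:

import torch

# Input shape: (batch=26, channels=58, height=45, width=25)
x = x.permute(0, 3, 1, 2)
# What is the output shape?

Input shape: (26, 58, 45, 25)
Output shape: (26, 25, 58, 45)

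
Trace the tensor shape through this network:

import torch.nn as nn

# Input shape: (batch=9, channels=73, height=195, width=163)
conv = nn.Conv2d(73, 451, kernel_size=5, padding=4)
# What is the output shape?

Input shape: (9, 73, 195, 163)
Output shape: (9, 451, 199, 167)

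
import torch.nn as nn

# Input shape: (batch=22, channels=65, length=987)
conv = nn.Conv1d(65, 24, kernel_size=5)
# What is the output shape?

Input shape: (22, 65, 987)
Output shape: (22, 24, 983)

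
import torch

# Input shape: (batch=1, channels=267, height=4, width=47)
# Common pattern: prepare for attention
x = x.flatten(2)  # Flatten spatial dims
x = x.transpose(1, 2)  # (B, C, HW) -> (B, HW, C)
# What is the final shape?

Input shape: (1, 267, 4, 47)
  -> after flatten(2): (1, 267, 188)
Output shape: (1, 188, 267)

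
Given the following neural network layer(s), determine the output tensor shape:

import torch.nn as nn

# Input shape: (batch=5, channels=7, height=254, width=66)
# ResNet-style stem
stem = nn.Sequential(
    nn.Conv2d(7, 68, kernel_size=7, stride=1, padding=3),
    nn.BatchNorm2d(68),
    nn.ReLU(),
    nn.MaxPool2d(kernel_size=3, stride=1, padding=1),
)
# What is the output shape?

Input shape: (5, 7, 254, 66)
  -> after Conv2d 7x7 stride=1: (5, 68, 254, 66)
Output shape: (5, 68, 254, 66)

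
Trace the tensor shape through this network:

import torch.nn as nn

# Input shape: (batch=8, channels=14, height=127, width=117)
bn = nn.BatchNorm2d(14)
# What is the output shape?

Input shape: (8, 14, 127, 117)
Output shape: (8, 14, 127, 117)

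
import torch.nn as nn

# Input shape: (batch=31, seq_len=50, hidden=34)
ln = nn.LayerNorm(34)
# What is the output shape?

Input shape: (31, 50, 34)
Output shape: (31, 50, 34)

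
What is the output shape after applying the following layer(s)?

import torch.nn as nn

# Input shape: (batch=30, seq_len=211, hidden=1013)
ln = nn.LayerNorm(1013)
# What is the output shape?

Input shape: (30, 211, 1013)
Output shape: (30, 211, 1013)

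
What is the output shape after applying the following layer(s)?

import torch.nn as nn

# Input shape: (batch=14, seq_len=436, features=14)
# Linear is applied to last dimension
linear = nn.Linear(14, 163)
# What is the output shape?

Input shape: (14, 436, 14)
Output shape: (14, 436, 163)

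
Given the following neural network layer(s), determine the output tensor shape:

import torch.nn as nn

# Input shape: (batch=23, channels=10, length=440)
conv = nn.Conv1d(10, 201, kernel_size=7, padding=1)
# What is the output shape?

Input shape: (23, 10, 440)
Output shape: (23, 201, 436)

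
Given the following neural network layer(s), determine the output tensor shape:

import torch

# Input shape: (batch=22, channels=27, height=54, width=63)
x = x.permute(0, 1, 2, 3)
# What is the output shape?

Input shape: (22, 27, 54, 63)
Output shape: (22, 27, 54, 63)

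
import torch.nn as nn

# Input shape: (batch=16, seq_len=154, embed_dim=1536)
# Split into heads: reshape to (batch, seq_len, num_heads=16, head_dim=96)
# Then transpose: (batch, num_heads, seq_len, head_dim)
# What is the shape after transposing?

Input shape: (16, 154, 1536)
  -> after reshape: (16, 154, 16, 96)
Output shape: (16, 16, 154, 96)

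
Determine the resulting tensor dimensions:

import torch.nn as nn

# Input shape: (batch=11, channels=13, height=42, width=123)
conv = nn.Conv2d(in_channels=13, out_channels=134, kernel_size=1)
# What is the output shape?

Input shape: (11, 13, 42, 123)
Output shape: (11, 134, 42, 123)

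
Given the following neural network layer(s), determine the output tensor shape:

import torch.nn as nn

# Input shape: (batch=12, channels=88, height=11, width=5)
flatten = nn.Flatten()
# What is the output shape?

Input shape: (12, 88, 11, 5)
Output shape: (12, 4840)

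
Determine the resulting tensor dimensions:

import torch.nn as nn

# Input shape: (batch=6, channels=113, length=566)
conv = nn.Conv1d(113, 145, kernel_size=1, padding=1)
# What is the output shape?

Input shape: (6, 113, 566)
Output shape: (6, 145, 568)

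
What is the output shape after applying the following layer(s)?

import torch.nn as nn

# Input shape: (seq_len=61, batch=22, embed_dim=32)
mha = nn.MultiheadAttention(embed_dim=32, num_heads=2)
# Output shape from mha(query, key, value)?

Input shape: (61, 22, 32)
Output shape: (61, 22, 32)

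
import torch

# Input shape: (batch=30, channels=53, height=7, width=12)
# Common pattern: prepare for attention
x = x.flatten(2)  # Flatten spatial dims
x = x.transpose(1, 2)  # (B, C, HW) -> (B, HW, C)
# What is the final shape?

Input shape: (30, 53, 7, 12)
  -> after flatten(2): (30, 53, 84)
Output shape: (30, 84, 53)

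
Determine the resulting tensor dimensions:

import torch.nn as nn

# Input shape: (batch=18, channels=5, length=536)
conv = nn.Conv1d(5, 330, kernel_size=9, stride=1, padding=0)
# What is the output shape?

Input shape: (18, 5, 536)
Output shape: (18, 330, 528)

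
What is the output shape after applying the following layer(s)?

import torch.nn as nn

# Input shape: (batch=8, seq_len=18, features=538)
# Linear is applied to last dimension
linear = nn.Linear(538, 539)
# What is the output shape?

Input shape: (8, 18, 538)
Output shape: (8, 18, 539)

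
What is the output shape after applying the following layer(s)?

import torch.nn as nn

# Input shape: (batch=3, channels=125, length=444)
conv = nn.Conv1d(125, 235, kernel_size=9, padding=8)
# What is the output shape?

Input shape: (3, 125, 444)
Output shape: (3, 235, 452)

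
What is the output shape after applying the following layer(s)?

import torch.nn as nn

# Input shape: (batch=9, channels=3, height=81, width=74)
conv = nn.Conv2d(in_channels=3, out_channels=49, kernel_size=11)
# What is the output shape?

Input shape: (9, 3, 81, 74)
Output shape: (9, 49, 71, 64)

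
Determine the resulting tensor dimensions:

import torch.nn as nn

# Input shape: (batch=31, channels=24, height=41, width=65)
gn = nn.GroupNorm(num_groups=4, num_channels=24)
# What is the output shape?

Input shape: (31, 24, 41, 65)
Output shape: (31, 24, 41, 65)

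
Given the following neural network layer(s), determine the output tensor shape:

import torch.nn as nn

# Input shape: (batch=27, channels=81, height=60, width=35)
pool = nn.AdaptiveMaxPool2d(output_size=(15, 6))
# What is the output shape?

Input shape: (27, 81, 60, 35)
Output shape: (27, 81, 15, 6)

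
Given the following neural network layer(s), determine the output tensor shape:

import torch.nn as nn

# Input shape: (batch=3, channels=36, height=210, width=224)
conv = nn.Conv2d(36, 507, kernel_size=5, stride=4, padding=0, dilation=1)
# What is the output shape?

Input shape: (3, 36, 210, 224)
Output shape: (3, 507, 52, 55)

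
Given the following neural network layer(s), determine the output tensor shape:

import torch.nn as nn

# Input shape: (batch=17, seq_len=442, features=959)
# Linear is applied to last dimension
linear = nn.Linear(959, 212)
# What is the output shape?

Input shape: (17, 442, 959)
Output shape: (17, 442, 212)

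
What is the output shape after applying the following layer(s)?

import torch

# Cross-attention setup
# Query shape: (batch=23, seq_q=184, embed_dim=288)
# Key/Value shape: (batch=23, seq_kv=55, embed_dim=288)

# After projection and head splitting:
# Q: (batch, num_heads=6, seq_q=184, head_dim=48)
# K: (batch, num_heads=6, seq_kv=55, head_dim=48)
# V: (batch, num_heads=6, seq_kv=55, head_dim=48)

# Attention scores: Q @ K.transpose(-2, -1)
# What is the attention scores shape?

Input shape: (23, 184, 288)
Output shape: (23, 6, 184, 55)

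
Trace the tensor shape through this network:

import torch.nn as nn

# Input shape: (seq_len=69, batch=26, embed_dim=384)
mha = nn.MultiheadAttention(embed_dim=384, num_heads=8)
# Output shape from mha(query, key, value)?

Input shape: (69, 26, 384)
Output shape: (69, 26, 384)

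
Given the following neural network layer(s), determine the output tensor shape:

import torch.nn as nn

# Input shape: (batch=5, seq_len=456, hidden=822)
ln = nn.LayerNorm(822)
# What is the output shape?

Input shape: (5, 456, 822)
Output shape: (5, 456, 822)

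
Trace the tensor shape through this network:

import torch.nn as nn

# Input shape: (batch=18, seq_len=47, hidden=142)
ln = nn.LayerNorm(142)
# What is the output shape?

Input shape: (18, 47, 142)
Output shape: (18, 47, 142)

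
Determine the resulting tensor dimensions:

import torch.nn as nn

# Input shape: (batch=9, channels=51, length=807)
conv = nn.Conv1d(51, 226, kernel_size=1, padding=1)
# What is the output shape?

Input shape: (9, 51, 807)
Output shape: (9, 226, 809)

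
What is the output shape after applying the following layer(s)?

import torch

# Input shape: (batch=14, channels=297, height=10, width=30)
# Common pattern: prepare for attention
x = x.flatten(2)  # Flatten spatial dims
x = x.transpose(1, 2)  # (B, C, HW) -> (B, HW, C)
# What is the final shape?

Input shape: (14, 297, 10, 30)
  -> after flatten(2): (14, 297, 300)
Output shape: (14, 300, 297)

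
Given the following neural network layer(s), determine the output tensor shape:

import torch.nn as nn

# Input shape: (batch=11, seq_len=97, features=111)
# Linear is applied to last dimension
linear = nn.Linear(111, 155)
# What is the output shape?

Input shape: (11, 97, 111)
Output shape: (11, 97, 155)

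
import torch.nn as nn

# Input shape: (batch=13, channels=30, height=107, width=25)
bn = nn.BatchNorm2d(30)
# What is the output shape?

Input shape: (13, 30, 107, 25)
Output shape: (13, 30, 107, 25)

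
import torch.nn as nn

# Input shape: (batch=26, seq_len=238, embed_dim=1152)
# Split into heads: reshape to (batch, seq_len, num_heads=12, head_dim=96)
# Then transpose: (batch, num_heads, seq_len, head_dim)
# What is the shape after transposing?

Input shape: (26, 238, 1152)
  -> after reshape: (26, 238, 12, 96)
Output shape: (26, 12, 238, 96)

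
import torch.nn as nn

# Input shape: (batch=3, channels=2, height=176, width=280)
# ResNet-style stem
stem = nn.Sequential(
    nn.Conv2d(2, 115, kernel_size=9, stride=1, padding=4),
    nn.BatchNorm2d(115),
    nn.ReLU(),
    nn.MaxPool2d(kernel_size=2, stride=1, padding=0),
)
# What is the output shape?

Input shape: (3, 2, 176, 280)
  -> after Conv2d 9x9 stride=1: (3, 115, 176, 280)
Output shape: (3, 115, 175, 279)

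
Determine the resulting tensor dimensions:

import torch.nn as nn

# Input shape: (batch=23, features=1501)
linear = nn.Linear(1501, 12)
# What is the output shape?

Input shape: (23, 1501)
Output shape: (23, 12)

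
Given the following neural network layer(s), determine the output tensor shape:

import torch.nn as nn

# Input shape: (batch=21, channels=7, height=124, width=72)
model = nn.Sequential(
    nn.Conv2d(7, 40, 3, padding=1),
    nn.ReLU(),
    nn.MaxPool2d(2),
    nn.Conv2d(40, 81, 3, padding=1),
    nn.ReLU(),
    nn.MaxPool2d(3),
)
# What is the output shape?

Input shape: (21, 7, 124, 72)
  -> after first Conv2d: (21, 40, 124, 72)
  -> after first MaxPool2d: (21, 40, 62, 36)
  -> after second Conv2d: (21, 81, 62, 36)
Output shape: (21, 81, 20, 12)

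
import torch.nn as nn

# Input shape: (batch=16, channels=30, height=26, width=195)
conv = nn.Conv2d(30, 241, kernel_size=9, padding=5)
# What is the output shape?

Input shape: (16, 30, 26, 195)
Output shape: (16, 241, 28, 197)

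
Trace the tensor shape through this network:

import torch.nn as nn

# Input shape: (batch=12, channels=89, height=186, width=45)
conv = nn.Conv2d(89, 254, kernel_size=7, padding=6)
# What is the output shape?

Input shape: (12, 89, 186, 45)
Output shape: (12, 254, 192, 51)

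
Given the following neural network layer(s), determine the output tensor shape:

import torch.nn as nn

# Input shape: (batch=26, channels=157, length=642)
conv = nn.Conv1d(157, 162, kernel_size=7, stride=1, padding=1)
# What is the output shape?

Input shape: (26, 157, 642)
Output shape: (26, 162, 638)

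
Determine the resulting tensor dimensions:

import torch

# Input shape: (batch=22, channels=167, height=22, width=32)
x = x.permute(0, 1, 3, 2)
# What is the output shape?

Input shape: (22, 167, 22, 32)
Output shape: (22, 167, 32, 22)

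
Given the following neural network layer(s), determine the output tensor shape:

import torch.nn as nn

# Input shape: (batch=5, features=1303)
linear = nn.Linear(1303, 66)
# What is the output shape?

Input shape: (5, 1303)
Output shape: (5, 66)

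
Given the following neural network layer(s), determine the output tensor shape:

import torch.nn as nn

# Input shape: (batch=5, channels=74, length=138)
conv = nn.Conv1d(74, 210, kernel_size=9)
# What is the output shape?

Input shape: (5, 74, 138)
Output shape: (5, 210, 130)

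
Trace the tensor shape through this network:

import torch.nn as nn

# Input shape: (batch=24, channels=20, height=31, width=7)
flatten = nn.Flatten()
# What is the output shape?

Input shape: (24, 20, 31, 7)
Output shape: (24, 4340)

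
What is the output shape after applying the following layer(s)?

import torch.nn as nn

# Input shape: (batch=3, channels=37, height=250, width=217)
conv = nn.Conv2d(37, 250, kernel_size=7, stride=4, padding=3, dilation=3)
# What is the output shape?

Input shape: (3, 37, 250, 217)
Output shape: (3, 250, 60, 52)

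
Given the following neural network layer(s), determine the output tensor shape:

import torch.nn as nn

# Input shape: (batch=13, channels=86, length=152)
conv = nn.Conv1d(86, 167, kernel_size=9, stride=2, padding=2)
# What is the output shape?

Input shape: (13, 86, 152)
Output shape: (13, 167, 74)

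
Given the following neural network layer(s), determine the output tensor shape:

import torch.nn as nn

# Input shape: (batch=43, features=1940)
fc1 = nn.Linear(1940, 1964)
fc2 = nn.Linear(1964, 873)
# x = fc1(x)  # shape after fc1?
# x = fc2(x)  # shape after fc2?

Input shape: (43, 1940)
  -> after fc1: (43, 1964)
Output shape: (43, 873)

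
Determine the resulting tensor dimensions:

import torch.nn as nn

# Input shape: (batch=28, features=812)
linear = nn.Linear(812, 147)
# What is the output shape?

Input shape: (28, 812)
Output shape: (28, 147)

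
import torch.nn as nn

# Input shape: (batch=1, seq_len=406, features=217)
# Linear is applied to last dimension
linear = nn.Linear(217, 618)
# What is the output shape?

Input shape: (1, 406, 217)
Output shape: (1, 406, 618)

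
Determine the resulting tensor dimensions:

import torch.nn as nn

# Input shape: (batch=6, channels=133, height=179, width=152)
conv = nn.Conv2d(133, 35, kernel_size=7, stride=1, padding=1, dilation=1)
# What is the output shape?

Input shape: (6, 133, 179, 152)
Output shape: (6, 35, 175, 148)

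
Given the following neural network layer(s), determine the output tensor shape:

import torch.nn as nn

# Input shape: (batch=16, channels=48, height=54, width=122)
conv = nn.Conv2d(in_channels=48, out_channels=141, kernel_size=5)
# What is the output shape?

Input shape: (16, 48, 54, 122)
Output shape: (16, 141, 50, 118)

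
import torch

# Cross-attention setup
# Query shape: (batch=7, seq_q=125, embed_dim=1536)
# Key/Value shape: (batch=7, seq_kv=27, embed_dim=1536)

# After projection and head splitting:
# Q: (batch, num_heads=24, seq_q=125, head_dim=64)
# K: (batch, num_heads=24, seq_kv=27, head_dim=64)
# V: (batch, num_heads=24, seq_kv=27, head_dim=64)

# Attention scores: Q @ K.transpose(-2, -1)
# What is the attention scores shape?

Input shape: (7, 125, 1536)
Output shape: (7, 24, 125, 27)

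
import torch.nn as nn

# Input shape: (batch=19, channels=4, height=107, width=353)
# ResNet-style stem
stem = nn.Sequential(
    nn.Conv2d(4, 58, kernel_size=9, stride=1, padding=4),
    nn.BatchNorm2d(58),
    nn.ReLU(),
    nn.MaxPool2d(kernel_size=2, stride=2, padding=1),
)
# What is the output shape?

Input shape: (19, 4, 107, 353)
  -> after Conv2d 9x9 stride=1: (19, 58, 107, 353)
Output shape: (19, 58, 54, 177)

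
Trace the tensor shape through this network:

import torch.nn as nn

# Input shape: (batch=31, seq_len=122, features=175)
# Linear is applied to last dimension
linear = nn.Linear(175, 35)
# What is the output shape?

Input shape: (31, 122, 175)
Output shape: (31, 122, 35)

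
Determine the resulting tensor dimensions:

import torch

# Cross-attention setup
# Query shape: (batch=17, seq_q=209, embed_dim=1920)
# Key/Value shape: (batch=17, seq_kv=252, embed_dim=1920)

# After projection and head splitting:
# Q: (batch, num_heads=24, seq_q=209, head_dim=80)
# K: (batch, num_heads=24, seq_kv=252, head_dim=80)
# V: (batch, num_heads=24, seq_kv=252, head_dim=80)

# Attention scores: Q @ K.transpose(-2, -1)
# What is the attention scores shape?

Input shape: (17, 209, 1920)
Output shape: (17, 24, 209, 252)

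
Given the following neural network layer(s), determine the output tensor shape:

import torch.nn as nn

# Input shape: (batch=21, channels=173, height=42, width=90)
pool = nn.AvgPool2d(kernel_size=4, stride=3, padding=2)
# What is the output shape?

Input shape: (21, 173, 42, 90)
Output shape: (21, 173, 15, 31)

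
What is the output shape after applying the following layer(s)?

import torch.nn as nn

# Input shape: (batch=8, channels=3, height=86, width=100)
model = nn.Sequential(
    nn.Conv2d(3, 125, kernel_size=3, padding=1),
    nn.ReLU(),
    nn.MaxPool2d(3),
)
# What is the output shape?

Input shape: (8, 3, 86, 100)
  -> after Conv2d: (8, 125, 86, 100)
  -> after ReLU: (8, 125, 86, 100)
Output shape: (8, 125, 28, 33)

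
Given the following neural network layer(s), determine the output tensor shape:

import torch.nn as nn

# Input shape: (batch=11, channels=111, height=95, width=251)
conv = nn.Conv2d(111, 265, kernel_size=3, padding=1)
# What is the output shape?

Input shape: (11, 111, 95, 251)
Output shape: (11, 265, 95, 251)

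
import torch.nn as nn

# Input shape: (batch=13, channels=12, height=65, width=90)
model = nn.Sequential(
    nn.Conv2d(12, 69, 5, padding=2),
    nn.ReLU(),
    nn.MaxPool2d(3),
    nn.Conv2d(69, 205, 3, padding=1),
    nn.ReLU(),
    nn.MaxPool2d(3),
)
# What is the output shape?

Input shape: (13, 12, 65, 90)
  -> after first Conv2d: (13, 69, 65, 90)
  -> after first MaxPool2d: (13, 69, 21, 30)
  -> after second Conv2d: (13, 205, 21, 30)
Output shape: (13, 205, 7, 10)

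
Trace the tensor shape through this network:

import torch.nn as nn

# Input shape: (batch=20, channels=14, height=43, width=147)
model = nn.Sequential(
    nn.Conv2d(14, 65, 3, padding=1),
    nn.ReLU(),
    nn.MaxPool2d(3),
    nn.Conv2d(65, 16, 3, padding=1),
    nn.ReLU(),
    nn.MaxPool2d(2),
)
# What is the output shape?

Input shape: (20, 14, 43, 147)
  -> after first Conv2d: (20, 65, 43, 147)
  -> after first MaxPool2d: (20, 65, 14, 49)
  -> after second Conv2d: (20, 16, 14, 49)
Output shape: (20, 16, 7, 24)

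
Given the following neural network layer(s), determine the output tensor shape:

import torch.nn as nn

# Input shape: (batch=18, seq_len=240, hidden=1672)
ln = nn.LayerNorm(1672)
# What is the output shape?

Input shape: (18, 240, 1672)
Output shape: (18, 240, 1672)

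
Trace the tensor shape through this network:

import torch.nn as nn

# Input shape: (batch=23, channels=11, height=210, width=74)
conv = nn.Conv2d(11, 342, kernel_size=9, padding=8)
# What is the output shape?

Input shape: (23, 11, 210, 74)
Output shape: (23, 342, 218, 82)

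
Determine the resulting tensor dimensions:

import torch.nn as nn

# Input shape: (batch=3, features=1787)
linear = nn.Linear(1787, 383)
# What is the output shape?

Input shape: (3, 1787)
Output shape: (3, 383)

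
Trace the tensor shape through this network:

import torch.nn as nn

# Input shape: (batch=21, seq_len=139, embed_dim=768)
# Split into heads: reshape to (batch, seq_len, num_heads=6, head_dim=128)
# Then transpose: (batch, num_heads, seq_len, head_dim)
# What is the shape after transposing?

Input shape: (21, 139, 768)
  -> after reshape: (21, 139, 6, 128)
Output shape: (21, 6, 139, 128)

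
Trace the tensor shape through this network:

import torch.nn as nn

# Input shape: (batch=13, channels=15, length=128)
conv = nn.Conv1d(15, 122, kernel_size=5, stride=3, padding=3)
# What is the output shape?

Input shape: (13, 15, 128)
Output shape: (13, 122, 44)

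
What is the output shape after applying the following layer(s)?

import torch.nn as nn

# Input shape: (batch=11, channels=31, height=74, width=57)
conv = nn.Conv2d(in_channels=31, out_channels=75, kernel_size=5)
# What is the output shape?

Input shape: (11, 31, 74, 57)
Output shape: (11, 75, 70, 53)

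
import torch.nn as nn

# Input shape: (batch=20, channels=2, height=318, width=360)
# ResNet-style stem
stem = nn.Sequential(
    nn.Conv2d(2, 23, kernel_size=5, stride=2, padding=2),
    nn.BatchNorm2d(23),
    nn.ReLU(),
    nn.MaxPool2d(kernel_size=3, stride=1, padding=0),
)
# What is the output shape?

Input shape: (20, 2, 318, 360)
  -> after Conv2d 5x5 stride=2: (20, 23, 159, 180)
Output shape: (20, 23, 157, 178)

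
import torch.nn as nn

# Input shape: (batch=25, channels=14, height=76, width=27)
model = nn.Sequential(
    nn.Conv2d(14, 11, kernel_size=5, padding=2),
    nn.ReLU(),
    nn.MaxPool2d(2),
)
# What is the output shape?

Input shape: (25, 14, 76, 27)
  -> after Conv2d: (25, 11, 76, 27)
  -> after ReLU: (25, 11, 76, 27)
Output shape: (25, 11, 38, 13)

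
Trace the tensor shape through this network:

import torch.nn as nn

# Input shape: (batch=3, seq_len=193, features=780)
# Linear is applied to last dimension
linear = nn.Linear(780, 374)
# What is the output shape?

Input shape: (3, 193, 780)
Output shape: (3, 193, 374)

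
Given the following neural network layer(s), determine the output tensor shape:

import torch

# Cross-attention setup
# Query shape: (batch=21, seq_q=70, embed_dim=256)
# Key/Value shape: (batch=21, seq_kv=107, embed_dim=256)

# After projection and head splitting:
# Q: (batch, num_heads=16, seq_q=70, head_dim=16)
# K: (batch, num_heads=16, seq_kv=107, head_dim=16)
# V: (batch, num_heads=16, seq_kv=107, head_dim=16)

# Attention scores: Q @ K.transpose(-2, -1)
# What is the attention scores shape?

Input shape: (21, 70, 256)
Output shape: (21, 16, 70, 107)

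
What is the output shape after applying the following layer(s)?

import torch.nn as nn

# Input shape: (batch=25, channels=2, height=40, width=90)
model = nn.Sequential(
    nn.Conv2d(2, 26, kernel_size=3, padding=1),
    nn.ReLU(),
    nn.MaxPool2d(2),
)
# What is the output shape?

Input shape: (25, 2, 40, 90)
  -> after Conv2d: (25, 26, 40, 90)
  -> after ReLU: (25, 26, 40, 90)
Output shape: (25, 26, 20, 45)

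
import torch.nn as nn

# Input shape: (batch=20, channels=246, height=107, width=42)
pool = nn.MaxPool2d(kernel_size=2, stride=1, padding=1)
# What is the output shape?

Input shape: (20, 246, 107, 42)
Output shape: (20, 246, 108, 43)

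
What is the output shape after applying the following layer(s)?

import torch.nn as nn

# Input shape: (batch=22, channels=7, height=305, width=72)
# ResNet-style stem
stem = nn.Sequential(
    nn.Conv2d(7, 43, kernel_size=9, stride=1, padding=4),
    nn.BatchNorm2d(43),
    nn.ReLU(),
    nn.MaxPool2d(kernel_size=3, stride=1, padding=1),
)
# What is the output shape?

Input shape: (22, 7, 305, 72)
  -> after Conv2d 9x9 stride=1: (22, 43, 305, 72)
Output shape: (22, 43, 305, 72)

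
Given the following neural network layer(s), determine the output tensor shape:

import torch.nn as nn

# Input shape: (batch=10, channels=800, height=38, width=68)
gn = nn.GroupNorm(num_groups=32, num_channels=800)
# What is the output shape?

Input shape: (10, 800, 38, 68)
Output shape: (10, 800, 38, 68)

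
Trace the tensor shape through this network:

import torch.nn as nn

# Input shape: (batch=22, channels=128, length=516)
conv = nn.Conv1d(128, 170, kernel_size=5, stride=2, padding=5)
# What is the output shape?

Input shape: (22, 128, 516)
Output shape: (22, 170, 261)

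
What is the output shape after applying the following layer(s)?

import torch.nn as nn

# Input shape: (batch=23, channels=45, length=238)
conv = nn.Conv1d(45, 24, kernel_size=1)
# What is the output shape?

Input shape: (23, 45, 238)
Output shape: (23, 24, 238)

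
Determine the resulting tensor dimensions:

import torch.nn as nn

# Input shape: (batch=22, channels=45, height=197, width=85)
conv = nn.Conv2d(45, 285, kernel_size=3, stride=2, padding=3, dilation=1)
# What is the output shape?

Input shape: (22, 45, 197, 85)
Output shape: (22, 285, 101, 45)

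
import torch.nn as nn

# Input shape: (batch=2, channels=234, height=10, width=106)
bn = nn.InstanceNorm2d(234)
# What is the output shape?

Input shape: (2, 234, 10, 106)
Output shape: (2, 234, 10, 106)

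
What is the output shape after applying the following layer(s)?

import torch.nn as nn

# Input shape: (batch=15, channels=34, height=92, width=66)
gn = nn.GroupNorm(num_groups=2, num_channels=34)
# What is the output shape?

Input shape: (15, 34, 92, 66)
Output shape: (15, 34, 92, 66)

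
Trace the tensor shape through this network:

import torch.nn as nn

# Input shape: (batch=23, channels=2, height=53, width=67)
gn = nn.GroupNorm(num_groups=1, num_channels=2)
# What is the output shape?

Input shape: (23, 2, 53, 67)
Output shape: (23, 2, 53, 67)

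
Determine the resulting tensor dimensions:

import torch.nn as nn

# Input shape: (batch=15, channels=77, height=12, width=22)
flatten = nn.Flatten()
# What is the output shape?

Input shape: (15, 77, 12, 22)
Output shape: (15, 20328)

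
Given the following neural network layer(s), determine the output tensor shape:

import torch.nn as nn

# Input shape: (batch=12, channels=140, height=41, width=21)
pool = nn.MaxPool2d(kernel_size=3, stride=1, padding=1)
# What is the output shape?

Input shape: (12, 140, 41, 21)
Output shape: (12, 140, 41, 21)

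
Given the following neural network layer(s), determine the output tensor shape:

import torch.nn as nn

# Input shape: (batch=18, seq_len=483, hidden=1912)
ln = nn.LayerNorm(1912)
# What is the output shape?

Input shape: (18, 483, 1912)
Output shape: (18, 483, 1912)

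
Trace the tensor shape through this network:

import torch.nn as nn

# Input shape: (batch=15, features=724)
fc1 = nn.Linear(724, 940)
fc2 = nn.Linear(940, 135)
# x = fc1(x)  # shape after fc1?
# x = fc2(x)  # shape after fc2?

Input shape: (15, 724)
  -> after fc1: (15, 940)
Output shape: (15, 135)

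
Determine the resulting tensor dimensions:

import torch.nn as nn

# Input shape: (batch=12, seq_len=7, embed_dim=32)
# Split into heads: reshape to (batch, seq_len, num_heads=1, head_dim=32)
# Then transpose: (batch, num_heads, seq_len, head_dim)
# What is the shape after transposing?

Input shape: (12, 7, 32)
  -> after reshape: (12, 7, 1, 32)
Output shape: (12, 1, 7, 32)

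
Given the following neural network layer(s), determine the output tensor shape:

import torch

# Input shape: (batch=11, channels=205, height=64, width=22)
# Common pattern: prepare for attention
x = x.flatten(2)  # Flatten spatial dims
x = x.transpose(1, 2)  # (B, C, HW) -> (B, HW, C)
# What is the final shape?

Input shape: (11, 205, 64, 22)
  -> after flatten(2): (11, 205, 1408)
Output shape: (11, 1408, 205)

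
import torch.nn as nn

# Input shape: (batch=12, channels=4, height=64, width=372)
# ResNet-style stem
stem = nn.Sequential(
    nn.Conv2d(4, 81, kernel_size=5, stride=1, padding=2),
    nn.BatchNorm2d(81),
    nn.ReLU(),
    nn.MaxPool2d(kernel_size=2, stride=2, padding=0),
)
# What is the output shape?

Input shape: (12, 4, 64, 372)
  -> after Conv2d 5x5 stride=1: (12, 81, 64, 372)
Output shape: (12, 81, 32, 186)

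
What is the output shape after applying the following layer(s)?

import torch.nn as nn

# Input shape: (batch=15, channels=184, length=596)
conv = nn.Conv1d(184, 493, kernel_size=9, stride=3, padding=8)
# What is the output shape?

Input shape: (15, 184, 596)
Output shape: (15, 493, 202)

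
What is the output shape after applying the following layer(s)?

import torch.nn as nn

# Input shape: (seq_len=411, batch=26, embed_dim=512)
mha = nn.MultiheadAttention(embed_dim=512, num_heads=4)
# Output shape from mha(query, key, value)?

Input shape: (411, 26, 512)
Output shape: (411, 26, 512)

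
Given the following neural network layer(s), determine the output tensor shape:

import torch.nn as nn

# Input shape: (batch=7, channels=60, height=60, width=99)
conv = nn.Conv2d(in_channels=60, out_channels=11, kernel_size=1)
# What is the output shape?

Input shape: (7, 60, 60, 99)
Output shape: (7, 11, 60, 99)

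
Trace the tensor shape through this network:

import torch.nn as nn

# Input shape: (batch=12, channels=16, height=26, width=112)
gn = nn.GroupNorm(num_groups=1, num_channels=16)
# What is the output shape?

Input shape: (12, 16, 26, 112)
Output shape: (12, 16, 26, 112)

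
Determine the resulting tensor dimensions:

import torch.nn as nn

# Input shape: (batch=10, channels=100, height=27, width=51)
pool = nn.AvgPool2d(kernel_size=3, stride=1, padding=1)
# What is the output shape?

Input shape: (10, 100, 27, 51)
Output shape: (10, 100, 27, 51)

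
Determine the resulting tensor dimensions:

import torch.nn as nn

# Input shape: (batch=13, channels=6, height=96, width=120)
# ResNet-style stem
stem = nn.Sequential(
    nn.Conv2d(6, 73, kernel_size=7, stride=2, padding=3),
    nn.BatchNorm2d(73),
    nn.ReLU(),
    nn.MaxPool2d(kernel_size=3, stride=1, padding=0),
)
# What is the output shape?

Input shape: (13, 6, 96, 120)
  -> after Conv2d 7x7 stride=2: (13, 73, 48, 60)
Output shape: (13, 73, 46, 58)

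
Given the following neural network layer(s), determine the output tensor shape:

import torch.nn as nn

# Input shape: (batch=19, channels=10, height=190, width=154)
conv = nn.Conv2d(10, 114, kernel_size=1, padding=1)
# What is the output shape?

Input shape: (19, 10, 190, 154)
Output shape: (19, 114, 192, 156)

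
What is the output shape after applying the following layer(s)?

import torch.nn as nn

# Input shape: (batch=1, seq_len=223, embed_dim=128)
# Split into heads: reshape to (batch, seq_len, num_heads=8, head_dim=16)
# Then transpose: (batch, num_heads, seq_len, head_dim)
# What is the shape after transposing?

Input shape: (1, 223, 128)
  -> after reshape: (1, 223, 8, 16)
Output shape: (1, 8, 223, 16)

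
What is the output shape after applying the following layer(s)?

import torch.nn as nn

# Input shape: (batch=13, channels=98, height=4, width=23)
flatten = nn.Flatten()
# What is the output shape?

Input shape: (13, 98, 4, 23)
Output shape: (13, 9016)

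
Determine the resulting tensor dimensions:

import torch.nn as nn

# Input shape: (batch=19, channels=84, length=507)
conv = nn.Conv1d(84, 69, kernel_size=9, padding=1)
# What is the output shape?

Input shape: (19, 84, 507)
Output shape: (19, 69, 501)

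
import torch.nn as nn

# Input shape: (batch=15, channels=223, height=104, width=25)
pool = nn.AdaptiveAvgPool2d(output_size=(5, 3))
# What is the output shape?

Input shape: (15, 223, 104, 25)
Output shape: (15, 223, 5, 3)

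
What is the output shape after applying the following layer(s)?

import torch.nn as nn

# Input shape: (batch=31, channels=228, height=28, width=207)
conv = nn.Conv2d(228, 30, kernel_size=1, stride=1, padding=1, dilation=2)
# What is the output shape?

Input shape: (31, 228, 28, 207)
Output shape: (31, 30, 30, 209)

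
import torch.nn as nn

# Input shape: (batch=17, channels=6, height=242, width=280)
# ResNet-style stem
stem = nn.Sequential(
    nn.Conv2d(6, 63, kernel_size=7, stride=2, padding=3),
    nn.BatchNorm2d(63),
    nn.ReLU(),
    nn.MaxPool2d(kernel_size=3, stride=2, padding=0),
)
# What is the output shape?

Input shape: (17, 6, 242, 280)
  -> after Conv2d 7x7 stride=2: (17, 63, 121, 140)
Output shape: (17, 63, 60, 69)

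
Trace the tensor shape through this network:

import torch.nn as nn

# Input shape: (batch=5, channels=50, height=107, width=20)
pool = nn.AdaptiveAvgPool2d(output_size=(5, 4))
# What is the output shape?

Input shape: (5, 50, 107, 20)
Output shape: (5, 50, 5, 4)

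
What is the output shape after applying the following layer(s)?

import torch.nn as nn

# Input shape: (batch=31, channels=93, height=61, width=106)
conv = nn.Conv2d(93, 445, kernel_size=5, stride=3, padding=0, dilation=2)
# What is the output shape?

Input shape: (31, 93, 61, 106)
Output shape: (31, 445, 18, 33)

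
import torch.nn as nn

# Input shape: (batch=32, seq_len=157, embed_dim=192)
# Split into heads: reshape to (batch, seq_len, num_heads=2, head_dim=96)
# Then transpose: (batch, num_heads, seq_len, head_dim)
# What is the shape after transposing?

Input shape: (32, 157, 192)
  -> after reshape: (32, 157, 2, 96)
Output shape: (32, 2, 157, 96)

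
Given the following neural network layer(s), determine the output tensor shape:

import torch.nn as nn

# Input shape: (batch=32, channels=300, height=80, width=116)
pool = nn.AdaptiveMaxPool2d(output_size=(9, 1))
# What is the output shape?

Input shape: (32, 300, 80, 116)
Output shape: (32, 300, 9, 1)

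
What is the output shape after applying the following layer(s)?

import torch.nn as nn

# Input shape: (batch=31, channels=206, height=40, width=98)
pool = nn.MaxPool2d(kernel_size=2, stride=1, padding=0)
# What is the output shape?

Input shape: (31, 206, 40, 98)
Output shape: (31, 206, 39, 97)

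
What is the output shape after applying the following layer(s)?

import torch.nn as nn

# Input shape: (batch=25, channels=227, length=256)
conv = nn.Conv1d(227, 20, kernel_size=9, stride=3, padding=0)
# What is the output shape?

Input shape: (25, 227, 256)
Output shape: (25, 20, 83)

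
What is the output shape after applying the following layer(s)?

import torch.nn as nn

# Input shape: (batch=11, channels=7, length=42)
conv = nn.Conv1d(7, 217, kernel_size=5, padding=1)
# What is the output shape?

Input shape: (11, 7, 42)
Output shape: (11, 217, 40)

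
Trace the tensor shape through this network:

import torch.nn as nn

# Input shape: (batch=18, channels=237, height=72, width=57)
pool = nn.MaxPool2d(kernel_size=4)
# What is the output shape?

Input shape: (18, 237, 72, 57)
Output shape: (18, 237, 18, 14)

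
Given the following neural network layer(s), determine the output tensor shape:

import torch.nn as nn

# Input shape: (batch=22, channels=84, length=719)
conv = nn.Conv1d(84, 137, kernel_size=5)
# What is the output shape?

Input shape: (22, 84, 719)
Output shape: (22, 137, 715)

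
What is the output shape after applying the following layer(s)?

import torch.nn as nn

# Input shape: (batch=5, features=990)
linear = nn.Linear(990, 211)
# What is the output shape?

Input shape: (5, 990)
Output shape: (5, 211)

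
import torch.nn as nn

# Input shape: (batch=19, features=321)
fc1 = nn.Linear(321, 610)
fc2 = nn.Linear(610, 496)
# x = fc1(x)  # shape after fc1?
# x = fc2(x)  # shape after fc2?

Input shape: (19, 321)
  -> after fc1: (19, 610)
Output shape: (19, 496)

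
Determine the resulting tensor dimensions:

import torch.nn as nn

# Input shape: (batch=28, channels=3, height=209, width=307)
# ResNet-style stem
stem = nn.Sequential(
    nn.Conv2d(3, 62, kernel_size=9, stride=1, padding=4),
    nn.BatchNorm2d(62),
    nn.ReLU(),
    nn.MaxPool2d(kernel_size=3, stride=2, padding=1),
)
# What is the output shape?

Input shape: (28, 3, 209, 307)
  -> after Conv2d 9x9 stride=1: (28, 62, 209, 307)
Output shape: (28, 62, 105, 154)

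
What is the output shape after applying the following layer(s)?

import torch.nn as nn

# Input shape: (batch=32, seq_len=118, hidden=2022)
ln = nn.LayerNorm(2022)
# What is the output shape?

Input shape: (32, 118, 2022)
Output shape: (32, 118, 2022)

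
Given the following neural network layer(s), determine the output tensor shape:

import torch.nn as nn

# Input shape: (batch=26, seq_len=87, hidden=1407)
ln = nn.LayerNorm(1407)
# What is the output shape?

Input shape: (26, 87, 1407)
Output shape: (26, 87, 1407)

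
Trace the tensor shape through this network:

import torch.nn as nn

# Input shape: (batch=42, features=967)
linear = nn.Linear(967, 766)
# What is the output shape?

Input shape: (42, 967)
Output shape: (42, 766)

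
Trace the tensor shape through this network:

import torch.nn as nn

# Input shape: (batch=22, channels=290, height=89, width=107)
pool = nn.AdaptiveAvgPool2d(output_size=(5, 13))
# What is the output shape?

Input shape: (22, 290, 89, 107)
Output shape: (22, 290, 5, 13)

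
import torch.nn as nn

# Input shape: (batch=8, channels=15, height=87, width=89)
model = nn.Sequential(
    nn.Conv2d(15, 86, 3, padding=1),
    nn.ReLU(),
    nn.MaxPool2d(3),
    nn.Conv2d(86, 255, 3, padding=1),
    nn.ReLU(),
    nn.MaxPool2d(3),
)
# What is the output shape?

Input shape: (8, 15, 87, 89)
  -> after first Conv2d: (8, 86, 87, 89)
  -> after first MaxPool2d: (8, 86, 29, 29)
  -> after second Conv2d: (8, 255, 29, 29)
Output shape: (8, 255, 9, 9)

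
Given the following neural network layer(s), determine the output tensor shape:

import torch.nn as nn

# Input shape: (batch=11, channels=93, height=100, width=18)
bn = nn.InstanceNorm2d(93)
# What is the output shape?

Input shape: (11, 93, 100, 18)
Output shape: (11, 93, 100, 18)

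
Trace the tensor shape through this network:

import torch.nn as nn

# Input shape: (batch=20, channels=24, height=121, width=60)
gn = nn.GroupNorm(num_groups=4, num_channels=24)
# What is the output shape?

Input shape: (20, 24, 121, 60)
Output shape: (20, 24, 121, 60)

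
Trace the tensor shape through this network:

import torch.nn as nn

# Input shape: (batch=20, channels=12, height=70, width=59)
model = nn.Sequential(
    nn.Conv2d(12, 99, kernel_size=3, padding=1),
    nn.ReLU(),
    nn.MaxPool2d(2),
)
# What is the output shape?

Input shape: (20, 12, 70, 59)
  -> after Conv2d: (20, 99, 70, 59)
  -> after ReLU: (20, 99, 70, 59)
Output shape: (20, 99, 35, 29)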